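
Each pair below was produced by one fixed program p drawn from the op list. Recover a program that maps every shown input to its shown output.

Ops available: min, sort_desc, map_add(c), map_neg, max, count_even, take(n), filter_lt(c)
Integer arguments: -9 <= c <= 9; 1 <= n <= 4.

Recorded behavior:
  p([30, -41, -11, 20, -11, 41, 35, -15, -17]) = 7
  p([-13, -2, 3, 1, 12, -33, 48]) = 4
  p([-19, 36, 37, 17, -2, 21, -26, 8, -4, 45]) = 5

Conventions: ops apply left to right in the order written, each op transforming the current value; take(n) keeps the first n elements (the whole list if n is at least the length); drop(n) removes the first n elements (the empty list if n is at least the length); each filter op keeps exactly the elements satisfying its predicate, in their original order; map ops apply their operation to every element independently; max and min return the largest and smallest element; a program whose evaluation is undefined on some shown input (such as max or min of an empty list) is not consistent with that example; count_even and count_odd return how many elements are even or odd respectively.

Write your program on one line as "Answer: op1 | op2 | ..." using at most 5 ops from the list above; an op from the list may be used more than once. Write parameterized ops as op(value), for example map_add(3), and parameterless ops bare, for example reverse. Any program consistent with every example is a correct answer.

map_add(5) | map_add(6) | sort_desc | count_even

Check, running the answer program on each example:
  [30, -41, -11, 20, -11, 41, 35, -15, -17] -> [35, -36, -6, 25, -6, 46, 40, -10, -12] -> [41, -30, 0, 31, 0, 52, 46, -4, -6] -> [52, 46, 41, 31, 0, 0, -4, -6, -30] -> 7
  [-13, -2, 3, 1, 12, -33, 48] -> [-8, 3, 8, 6, 17, -28, 53] -> [-2, 9, 14, 12, 23, -22, 59] -> [59, 23, 14, 12, 9, -2, -22] -> 4
  [-19, 36, 37, 17, -2, 21, -26, 8, -4, 45] -> [-14, 41, 42, 22, 3, 26, -21, 13, 1, 50] -> [-8, 47, 48, 28, 9, 32, -15, 19, 7, 56] -> [56, 48, 47, 32, 28, 19, 9, 7, -8, -15] -> 5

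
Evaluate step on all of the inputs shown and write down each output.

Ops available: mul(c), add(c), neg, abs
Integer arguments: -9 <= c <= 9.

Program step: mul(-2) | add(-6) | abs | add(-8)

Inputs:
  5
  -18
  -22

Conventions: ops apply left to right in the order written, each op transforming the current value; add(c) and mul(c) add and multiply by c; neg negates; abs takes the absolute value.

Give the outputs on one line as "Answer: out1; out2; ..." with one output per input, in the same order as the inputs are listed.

Execution, op by op:
  5 -> -10 -> -16 -> 16 -> 8
  -18 -> 36 -> 30 -> 30 -> 22
  -22 -> 44 -> 38 -> 38 -> 30

8; 22; 30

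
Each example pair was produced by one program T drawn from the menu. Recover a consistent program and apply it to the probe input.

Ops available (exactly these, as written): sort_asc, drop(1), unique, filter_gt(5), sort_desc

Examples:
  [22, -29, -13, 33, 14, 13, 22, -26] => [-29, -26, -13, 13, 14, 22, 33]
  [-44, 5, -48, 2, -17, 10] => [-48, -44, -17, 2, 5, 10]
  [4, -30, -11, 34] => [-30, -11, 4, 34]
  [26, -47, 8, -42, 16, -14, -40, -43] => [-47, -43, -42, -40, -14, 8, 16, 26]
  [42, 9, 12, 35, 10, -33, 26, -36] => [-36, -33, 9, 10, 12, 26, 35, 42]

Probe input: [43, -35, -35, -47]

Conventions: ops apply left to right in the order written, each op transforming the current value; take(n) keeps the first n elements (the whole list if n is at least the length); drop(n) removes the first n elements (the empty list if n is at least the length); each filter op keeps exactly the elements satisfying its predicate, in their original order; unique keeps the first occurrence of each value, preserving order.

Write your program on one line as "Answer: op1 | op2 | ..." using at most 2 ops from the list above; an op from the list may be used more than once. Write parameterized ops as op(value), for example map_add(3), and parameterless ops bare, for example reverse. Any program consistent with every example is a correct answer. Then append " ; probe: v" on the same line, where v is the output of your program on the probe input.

unique | sort_asc ; probe: [-47, -35, 43]

Check, running the answer program on each example:
  [22, -29, -13, 33, 14, 13, 22, -26] -> [22, -29, -13, 33, 14, 13, -26] -> [-29, -26, -13, 13, 14, 22, 33]
  [-44, 5, -48, 2, -17, 10] -> [-44, 5, -48, 2, -17, 10] -> [-48, -44, -17, 2, 5, 10]
  [4, -30, -11, 34] -> [4, -30, -11, 34] -> [-30, -11, 4, 34]
  [26, -47, 8, -42, 16, -14, -40, -43] -> [26, -47, 8, -42, 16, -14, -40, -43] -> [-47, -43, -42, -40, -14, 8, 16, 26]
  [42, 9, 12, 35, 10, -33, 26, -36] -> [42, 9, 12, 35, 10, -33, 26, -36] -> [-36, -33, 9, 10, 12, 26, 35, 42]
  probe: [43, -35, -35, -47] -> [43, -35, -47] -> [-47, -35, 43]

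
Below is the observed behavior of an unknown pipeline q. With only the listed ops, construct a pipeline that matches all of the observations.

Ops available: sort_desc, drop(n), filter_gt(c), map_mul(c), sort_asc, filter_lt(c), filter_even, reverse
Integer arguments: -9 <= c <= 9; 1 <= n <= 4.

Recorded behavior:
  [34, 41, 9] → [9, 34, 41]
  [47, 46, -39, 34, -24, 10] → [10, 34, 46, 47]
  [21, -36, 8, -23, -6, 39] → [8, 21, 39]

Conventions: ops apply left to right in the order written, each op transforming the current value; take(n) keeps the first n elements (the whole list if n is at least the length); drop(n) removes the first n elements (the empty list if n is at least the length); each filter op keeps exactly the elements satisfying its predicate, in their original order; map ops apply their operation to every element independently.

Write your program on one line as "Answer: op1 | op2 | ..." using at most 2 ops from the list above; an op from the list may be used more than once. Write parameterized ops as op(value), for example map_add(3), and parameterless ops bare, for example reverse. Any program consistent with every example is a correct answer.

sort_asc | filter_gt(0)

Check, running the answer program on each example:
  [34, 41, 9] -> [9, 34, 41] -> [9, 34, 41]
  [47, 46, -39, 34, -24, 10] -> [-39, -24, 10, 34, 46, 47] -> [10, 34, 46, 47]
  [21, -36, 8, -23, -6, 39] -> [-36, -23, -6, 8, 21, 39] -> [8, 21, 39]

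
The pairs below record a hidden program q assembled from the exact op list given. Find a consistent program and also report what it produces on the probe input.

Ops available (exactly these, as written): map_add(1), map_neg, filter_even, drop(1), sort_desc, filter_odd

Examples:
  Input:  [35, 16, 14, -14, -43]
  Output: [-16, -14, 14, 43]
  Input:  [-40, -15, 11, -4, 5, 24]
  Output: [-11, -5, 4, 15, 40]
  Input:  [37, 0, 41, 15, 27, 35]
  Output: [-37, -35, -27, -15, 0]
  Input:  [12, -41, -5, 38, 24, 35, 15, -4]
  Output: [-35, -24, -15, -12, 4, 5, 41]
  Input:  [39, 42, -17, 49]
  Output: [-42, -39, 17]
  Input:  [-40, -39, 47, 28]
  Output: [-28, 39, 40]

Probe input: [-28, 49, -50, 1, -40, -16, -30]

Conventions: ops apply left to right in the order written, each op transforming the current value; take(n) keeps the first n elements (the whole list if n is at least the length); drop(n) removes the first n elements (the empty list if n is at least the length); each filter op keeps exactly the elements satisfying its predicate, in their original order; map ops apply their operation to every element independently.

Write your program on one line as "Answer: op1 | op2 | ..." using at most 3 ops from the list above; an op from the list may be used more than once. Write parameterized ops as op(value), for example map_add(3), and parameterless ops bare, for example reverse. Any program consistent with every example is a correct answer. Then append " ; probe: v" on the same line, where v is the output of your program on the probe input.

sort_desc | map_neg | drop(1) ; probe: [-1, 16, 28, 30, 40, 50]

Check, running the answer program on each example:
  [35, 16, 14, -14, -43] -> [35, 16, 14, -14, -43] -> [-35, -16, -14, 14, 43] -> [-16, -14, 14, 43]
  [-40, -15, 11, -4, 5, 24] -> [24, 11, 5, -4, -15, -40] -> [-24, -11, -5, 4, 15, 40] -> [-11, -5, 4, 15, 40]
  [37, 0, 41, 15, 27, 35] -> [41, 37, 35, 27, 15, 0] -> [-41, -37, -35, -27, -15, 0] -> [-37, -35, -27, -15, 0]
  [12, -41, -5, 38, 24, 35, 15, -4] -> [38, 35, 24, 15, 12, -4, -5, -41] -> [-38, -35, -24, -15, -12, 4, 5, 41] -> [-35, -24, -15, -12, 4, 5, 41]
  [39, 42, -17, 49] -> [49, 42, 39, -17] -> [-49, -42, -39, 17] -> [-42, -39, 17]
  [-40, -39, 47, 28] -> [47, 28, -39, -40] -> [-47, -28, 39, 40] -> [-28, 39, 40]
  probe: [-28, 49, -50, 1, -40, -16, -30] -> [49, 1, -16, -28, -30, -40, -50] -> [-49, -1, 16, 28, 30, 40, 50] -> [-1, 16, 28, 30, 40, 50]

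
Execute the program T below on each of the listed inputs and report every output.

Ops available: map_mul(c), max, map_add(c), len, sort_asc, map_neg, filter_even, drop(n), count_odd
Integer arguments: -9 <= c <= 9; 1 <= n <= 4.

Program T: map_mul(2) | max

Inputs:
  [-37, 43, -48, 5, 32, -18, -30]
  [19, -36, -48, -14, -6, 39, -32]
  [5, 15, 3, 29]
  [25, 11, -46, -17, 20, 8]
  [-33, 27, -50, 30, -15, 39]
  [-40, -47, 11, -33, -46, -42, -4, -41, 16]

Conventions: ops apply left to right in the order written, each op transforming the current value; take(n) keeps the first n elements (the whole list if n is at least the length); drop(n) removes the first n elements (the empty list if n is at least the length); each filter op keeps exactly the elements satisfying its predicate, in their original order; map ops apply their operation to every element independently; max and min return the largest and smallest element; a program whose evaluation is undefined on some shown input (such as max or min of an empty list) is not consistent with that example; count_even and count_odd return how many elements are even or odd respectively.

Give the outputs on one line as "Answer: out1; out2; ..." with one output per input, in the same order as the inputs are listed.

86; 78; 58; 50; 78; 32

Execution, op by op:
  [-37, 43, -48, 5, 32, -18, -30] -> [-74, 86, -96, 10, 64, -36, -60] -> 86
  [19, -36, -48, -14, -6, 39, -32] -> [38, -72, -96, -28, -12, 78, -64] -> 78
  [5, 15, 3, 29] -> [10, 30, 6, 58] -> 58
  [25, 11, -46, -17, 20, 8] -> [50, 22, -92, -34, 40, 16] -> 50
  [-33, 27, -50, 30, -15, 39] -> [-66, 54, -100, 60, -30, 78] -> 78
  [-40, -47, 11, -33, -46, -42, -4, -41, 16] -> [-80, -94, 22, -66, -92, -84, -8, -82, 32] -> 32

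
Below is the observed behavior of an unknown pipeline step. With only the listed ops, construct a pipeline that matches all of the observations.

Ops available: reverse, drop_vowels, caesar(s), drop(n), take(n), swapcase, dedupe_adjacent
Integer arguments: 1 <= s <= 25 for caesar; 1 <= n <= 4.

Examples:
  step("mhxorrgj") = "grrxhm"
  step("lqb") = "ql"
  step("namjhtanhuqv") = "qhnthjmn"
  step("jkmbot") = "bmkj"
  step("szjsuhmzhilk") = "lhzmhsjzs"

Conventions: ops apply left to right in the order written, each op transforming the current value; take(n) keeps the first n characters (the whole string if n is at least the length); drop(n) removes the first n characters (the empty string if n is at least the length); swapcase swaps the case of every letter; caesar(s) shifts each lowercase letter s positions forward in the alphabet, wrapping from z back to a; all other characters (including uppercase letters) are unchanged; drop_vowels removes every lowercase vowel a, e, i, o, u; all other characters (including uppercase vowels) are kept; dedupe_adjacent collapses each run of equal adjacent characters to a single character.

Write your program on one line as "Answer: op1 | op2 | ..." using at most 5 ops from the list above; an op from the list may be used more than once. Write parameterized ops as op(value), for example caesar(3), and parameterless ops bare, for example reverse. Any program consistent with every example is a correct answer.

drop_vowels | swapcase | reverse | drop(1) | swapcase

Check, running the answer program on each example:
  "mhxorrgj" -> "mhxrrgj" -> "MHXRRGJ" -> "JGRRXHM" -> "GRRXHM" -> "grrxhm"
  "lqb" -> "lqb" -> "LQB" -> "BQL" -> "QL" -> "ql"
  "namjhtanhuqv" -> "nmjhtnhqv" -> "NMJHTNHQV" -> "VQHNTHJMN" -> "QHNTHJMN" -> "qhnthjmn"
  "jkmbot" -> "jkmbt" -> "JKMBT" -> "TBMKJ" -> "BMKJ" -> "bmkj"
  "szjsuhmzhilk" -> "szjshmzhlk" -> "SZJSHMZHLK" -> "KLHZMHSJZS" -> "LHZMHSJZS" -> "lhzmhsjzs"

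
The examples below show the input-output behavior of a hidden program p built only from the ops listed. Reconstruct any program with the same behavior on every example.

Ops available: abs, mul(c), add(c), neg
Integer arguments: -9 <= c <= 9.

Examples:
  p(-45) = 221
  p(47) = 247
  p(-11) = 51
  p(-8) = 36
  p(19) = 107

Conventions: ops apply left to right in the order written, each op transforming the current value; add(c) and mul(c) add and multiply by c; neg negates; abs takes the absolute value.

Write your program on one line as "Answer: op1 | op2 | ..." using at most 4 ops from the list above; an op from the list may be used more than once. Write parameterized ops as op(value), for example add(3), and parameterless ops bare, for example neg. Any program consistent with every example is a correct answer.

mul(-5) | add(-8) | abs | add(4)

Check, running the answer program on each example:
  -45 -> 225 -> 217 -> 217 -> 221
  47 -> -235 -> -243 -> 243 -> 247
  -11 -> 55 -> 47 -> 47 -> 51
  -8 -> 40 -> 32 -> 32 -> 36
  19 -> -95 -> -103 -> 103 -> 107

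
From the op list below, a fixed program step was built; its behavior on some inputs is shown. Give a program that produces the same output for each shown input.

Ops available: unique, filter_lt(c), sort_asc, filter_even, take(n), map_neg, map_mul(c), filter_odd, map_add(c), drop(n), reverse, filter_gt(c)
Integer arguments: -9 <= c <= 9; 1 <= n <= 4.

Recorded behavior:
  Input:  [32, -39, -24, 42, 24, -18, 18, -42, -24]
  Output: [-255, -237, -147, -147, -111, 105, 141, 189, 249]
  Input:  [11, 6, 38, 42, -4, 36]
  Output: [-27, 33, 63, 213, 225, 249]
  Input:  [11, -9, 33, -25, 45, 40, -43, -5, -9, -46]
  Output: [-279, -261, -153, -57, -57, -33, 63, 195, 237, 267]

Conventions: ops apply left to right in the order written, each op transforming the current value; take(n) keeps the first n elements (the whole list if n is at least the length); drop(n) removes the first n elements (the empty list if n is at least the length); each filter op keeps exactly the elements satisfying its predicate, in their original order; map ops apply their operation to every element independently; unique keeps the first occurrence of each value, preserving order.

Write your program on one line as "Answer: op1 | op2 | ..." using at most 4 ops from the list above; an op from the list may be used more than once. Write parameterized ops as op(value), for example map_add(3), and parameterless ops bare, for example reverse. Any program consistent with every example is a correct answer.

map_mul(6) | map_add(-3) | sort_asc

Check, running the answer program on each example:
  [32, -39, -24, 42, 24, -18, 18, -42, -24] -> [192, -234, -144, 252, 144, -108, 108, -252, -144] -> [189, -237, -147, 249, 141, -111, 105, -255, -147] -> [-255, -237, -147, -147, -111, 105, 141, 189, 249]
  [11, 6, 38, 42, -4, 36] -> [66, 36, 228, 252, -24, 216] -> [63, 33, 225, 249, -27, 213] -> [-27, 33, 63, 213, 225, 249]
  [11, -9, 33, -25, 45, 40, -43, -5, -9, -46] -> [66, -54, 198, -150, 270, 240, -258, -30, -54, -276] -> [63, -57, 195, -153, 267, 237, -261, -33, -57, -279] -> [-279, -261, -153, -57, -57, -33, 63, 195, 237, 267]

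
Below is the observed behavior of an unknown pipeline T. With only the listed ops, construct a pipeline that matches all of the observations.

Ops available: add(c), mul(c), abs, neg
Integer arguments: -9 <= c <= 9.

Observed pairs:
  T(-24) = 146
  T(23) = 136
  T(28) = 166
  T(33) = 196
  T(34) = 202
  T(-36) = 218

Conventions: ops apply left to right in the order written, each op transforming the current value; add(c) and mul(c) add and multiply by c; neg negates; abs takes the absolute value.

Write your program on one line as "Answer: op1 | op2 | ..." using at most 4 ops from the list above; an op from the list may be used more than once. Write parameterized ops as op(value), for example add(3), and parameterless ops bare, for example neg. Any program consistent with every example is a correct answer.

mul(-6) | add(2) | abs

Check, running the answer program on each example:
  -24 -> 144 -> 146 -> 146
  23 -> -138 -> -136 -> 136
  28 -> -168 -> -166 -> 166
  33 -> -198 -> -196 -> 196
  34 -> -204 -> -202 -> 202
  -36 -> 216 -> 218 -> 218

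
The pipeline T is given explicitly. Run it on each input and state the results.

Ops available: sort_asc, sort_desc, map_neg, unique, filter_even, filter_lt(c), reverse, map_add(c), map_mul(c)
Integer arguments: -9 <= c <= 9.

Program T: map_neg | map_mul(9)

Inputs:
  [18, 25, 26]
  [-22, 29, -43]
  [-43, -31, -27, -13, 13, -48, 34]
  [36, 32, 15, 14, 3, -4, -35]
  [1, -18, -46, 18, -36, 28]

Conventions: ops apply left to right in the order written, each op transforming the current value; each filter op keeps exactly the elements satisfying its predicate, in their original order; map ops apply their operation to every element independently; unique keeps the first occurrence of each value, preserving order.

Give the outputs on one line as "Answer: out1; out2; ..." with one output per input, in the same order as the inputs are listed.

Execution, op by op:
  [18, 25, 26] -> [-18, -25, -26] -> [-162, -225, -234]
  [-22, 29, -43] -> [22, -29, 43] -> [198, -261, 387]
  [-43, -31, -27, -13, 13, -48, 34] -> [43, 31, 27, 13, -13, 48, -34] -> [387, 279, 243, 117, -117, 432, -306]
  [36, 32, 15, 14, 3, -4, -35] -> [-36, -32, -15, -14, -3, 4, 35] -> [-324, -288, -135, -126, -27, 36, 315]
  [1, -18, -46, 18, -36, 28] -> [-1, 18, 46, -18, 36, -28] -> [-9, 162, 414, -162, 324, -252]

[-162, -225, -234]; [198, -261, 387]; [387, 279, 243, 117, -117, 432, -306]; [-324, -288, -135, -126, -27, 36, 315]; [-9, 162, 414, -162, 324, -252]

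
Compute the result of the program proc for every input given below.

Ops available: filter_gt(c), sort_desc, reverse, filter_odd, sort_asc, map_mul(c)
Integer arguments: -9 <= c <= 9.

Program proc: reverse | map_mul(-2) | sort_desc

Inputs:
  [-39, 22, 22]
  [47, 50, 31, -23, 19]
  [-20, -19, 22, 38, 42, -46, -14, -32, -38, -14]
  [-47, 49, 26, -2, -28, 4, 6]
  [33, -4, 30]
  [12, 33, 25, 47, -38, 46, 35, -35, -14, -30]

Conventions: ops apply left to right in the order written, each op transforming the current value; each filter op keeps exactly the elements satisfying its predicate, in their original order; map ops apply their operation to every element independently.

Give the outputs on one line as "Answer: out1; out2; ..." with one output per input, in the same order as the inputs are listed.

Execution, op by op:
  [-39, 22, 22] -> [22, 22, -39] -> [-44, -44, 78] -> [78, -44, -44]
  [47, 50, 31, -23, 19] -> [19, -23, 31, 50, 47] -> [-38, 46, -62, -100, -94] -> [46, -38, -62, -94, -100]
  [-20, -19, 22, 38, 42, -46, -14, -32, -38, -14] -> [-14, -38, -32, -14, -46, 42, 38, 22, -19, -20] -> [28, 76, 64, 28, 92, -84, -76, -44, 38, 40] -> [92, 76, 64, 40, 38, 28, 28, -44, -76, -84]
  [-47, 49, 26, -2, -28, 4, 6] -> [6, 4, -28, -2, 26, 49, -47] -> [-12, -8, 56, 4, -52, -98, 94] -> [94, 56, 4, -8, -12, -52, -98]
  [33, -4, 30] -> [30, -4, 33] -> [-60, 8, -66] -> [8, -60, -66]
  [12, 33, 25, 47, -38, 46, 35, -35, -14, -30] -> [-30, -14, -35, 35, 46, -38, 47, 25, 33, 12] -> [60, 28, 70, -70, -92, 76, -94, -50, -66, -24] -> [76, 70, 60, 28, -24, -50, -66, -70, -92, -94]

[78, -44, -44]; [46, -38, -62, -94, -100]; [92, 76, 64, 40, 38, 28, 28, -44, -76, -84]; [94, 56, 4, -8, -12, -52, -98]; [8, -60, -66]; [76, 70, 60, 28, -24, -50, -66, -70, -92, -94]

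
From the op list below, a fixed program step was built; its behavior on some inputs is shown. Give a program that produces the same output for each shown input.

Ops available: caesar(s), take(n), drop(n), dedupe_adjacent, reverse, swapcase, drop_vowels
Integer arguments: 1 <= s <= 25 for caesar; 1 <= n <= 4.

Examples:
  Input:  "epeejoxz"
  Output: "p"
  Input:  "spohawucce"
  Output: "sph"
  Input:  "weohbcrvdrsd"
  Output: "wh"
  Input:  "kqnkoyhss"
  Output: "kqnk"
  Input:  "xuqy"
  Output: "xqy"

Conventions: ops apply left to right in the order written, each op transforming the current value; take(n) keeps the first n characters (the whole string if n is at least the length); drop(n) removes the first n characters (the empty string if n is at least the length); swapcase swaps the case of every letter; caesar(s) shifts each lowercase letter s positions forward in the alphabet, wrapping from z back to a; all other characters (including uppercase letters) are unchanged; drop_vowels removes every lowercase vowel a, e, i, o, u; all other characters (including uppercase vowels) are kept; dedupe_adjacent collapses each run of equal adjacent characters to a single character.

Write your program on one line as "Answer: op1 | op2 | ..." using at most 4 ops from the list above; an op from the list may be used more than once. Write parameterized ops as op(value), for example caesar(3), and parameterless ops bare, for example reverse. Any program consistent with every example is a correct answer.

take(4) | dedupe_adjacent | drop_vowels

Check, running the answer program on each example:
  "epeejoxz" -> "epee" -> "epe" -> "p"
  "spohawucce" -> "spoh" -> "spoh" -> "sph"
  "weohbcrvdrsd" -> "weoh" -> "weoh" -> "wh"
  "kqnkoyhss" -> "kqnk" -> "kqnk" -> "kqnk"
  "xuqy" -> "xuqy" -> "xuqy" -> "xqy"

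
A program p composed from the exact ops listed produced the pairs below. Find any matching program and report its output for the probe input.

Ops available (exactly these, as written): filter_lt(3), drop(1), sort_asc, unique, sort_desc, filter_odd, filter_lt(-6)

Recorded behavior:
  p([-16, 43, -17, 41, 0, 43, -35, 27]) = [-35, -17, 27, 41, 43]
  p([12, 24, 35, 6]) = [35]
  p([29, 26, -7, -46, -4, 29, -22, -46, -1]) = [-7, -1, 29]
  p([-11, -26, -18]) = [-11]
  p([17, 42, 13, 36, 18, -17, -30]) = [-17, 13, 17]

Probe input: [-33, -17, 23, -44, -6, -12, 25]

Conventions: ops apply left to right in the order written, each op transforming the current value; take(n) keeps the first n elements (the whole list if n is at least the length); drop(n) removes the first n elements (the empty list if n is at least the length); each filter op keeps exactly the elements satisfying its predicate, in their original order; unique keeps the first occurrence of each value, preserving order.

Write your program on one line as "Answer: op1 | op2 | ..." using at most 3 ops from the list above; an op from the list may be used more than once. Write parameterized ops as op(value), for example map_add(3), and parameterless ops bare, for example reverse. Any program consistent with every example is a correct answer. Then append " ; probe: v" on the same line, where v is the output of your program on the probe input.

sort_asc | unique | filter_odd ; probe: [-33, -17, 23, 25]

Check, running the answer program on each example:
  [-16, 43, -17, 41, 0, 43, -35, 27] -> [-35, -17, -16, 0, 27, 41, 43, 43] -> [-35, -17, -16, 0, 27, 41, 43] -> [-35, -17, 27, 41, 43]
  [12, 24, 35, 6] -> [6, 12, 24, 35] -> [6, 12, 24, 35] -> [35]
  [29, 26, -7, -46, -4, 29, -22, -46, -1] -> [-46, -46, -22, -7, -4, -1, 26, 29, 29] -> [-46, -22, -7, -4, -1, 26, 29] -> [-7, -1, 29]
  [-11, -26, -18] -> [-26, -18, -11] -> [-26, -18, -11] -> [-11]
  [17, 42, 13, 36, 18, -17, -30] -> [-30, -17, 13, 17, 18, 36, 42] -> [-30, -17, 13, 17, 18, 36, 42] -> [-17, 13, 17]
  probe: [-33, -17, 23, -44, -6, -12, 25] -> [-44, -33, -17, -12, -6, 23, 25] -> [-44, -33, -17, -12, -6, 23, 25] -> [-33, -17, 23, 25]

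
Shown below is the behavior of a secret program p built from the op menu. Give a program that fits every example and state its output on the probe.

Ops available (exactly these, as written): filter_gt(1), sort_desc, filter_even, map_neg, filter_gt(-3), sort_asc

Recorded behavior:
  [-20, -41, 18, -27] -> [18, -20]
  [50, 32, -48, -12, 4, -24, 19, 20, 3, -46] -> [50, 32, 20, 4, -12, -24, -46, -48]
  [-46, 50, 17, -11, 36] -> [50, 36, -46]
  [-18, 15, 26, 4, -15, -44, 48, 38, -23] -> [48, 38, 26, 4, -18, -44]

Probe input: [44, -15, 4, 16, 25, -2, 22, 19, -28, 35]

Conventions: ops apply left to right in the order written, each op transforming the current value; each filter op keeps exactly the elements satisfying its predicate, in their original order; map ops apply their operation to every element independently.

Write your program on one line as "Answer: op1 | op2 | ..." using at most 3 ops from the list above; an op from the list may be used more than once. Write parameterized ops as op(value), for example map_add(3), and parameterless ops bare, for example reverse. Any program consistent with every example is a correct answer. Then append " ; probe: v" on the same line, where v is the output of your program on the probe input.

filter_even | sort_asc | sort_desc ; probe: [44, 22, 16, 4, -2, -28]

Check, running the answer program on each example:
  [-20, -41, 18, -27] -> [-20, 18] -> [-20, 18] -> [18, -20]
  [50, 32, -48, -12, 4, -24, 19, 20, 3, -46] -> [50, 32, -48, -12, 4, -24, 20, -46] -> [-48, -46, -24, -12, 4, 20, 32, 50] -> [50, 32, 20, 4, -12, -24, -46, -48]
  [-46, 50, 17, -11, 36] -> [-46, 50, 36] -> [-46, 36, 50] -> [50, 36, -46]
  [-18, 15, 26, 4, -15, -44, 48, 38, -23] -> [-18, 26, 4, -44, 48, 38] -> [-44, -18, 4, 26, 38, 48] -> [48, 38, 26, 4, -18, -44]
  probe: [44, -15, 4, 16, 25, -2, 22, 19, -28, 35] -> [44, 4, 16, -2, 22, -28] -> [-28, -2, 4, 16, 22, 44] -> [44, 22, 16, 4, -2, -28]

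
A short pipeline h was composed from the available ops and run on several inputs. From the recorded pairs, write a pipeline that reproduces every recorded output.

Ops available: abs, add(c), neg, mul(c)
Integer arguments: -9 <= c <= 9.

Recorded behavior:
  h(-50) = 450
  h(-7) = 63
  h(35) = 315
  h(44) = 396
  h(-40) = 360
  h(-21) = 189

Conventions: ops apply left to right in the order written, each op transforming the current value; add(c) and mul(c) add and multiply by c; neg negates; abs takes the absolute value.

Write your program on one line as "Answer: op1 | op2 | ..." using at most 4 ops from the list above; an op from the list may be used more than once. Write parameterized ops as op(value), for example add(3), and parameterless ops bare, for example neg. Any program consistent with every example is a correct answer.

neg | mul(9) | abs

Check, running the answer program on each example:
  -50 -> 50 -> 450 -> 450
  -7 -> 7 -> 63 -> 63
  35 -> -35 -> -315 -> 315
  44 -> -44 -> -396 -> 396
  -40 -> 40 -> 360 -> 360
  -21 -> 21 -> 189 -> 189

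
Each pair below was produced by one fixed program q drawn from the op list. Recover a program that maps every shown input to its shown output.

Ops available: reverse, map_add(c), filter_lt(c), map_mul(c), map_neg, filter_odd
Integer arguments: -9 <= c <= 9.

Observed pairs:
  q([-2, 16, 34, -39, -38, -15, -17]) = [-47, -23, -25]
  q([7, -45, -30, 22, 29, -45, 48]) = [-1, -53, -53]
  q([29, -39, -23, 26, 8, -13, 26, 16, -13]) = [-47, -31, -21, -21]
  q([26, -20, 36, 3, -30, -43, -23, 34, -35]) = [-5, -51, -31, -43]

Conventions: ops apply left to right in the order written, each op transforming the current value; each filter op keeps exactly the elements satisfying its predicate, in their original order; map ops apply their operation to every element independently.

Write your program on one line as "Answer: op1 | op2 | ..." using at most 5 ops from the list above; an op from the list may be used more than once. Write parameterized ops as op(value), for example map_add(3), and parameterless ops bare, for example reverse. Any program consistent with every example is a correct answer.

map_add(-9) | filter_lt(4) | map_add(3) | map_add(-2) | filter_odd

Check, running the answer program on each example:
  [-2, 16, 34, -39, -38, -15, -17] -> [-11, 7, 25, -48, -47, -24, -26] -> [-11, -48, -47, -24, -26] -> [-8, -45, -44, -21, -23] -> [-10, -47, -46, -23, -25] -> [-47, -23, -25]
  [7, -45, -30, 22, 29, -45, 48] -> [-2, -54, -39, 13, 20, -54, 39] -> [-2, -54, -39, -54] -> [1, -51, -36, -51] -> [-1, -53, -38, -53] -> [-1, -53, -53]
  [29, -39, -23, 26, 8, -13, 26, 16, -13] -> [20, -48, -32, 17, -1, -22, 17, 7, -22] -> [-48, -32, -1, -22, -22] -> [-45, -29, 2, -19, -19] -> [-47, -31, 0, -21, -21] -> [-47, -31, -21, -21]
  [26, -20, 36, 3, -30, -43, -23, 34, -35] -> [17, -29, 27, -6, -39, -52, -32, 25, -44] -> [-29, -6, -39, -52, -32, -44] -> [-26, -3, -36, -49, -29, -41] -> [-28, -5, -38, -51, -31, -43] -> [-5, -51, -31, -43]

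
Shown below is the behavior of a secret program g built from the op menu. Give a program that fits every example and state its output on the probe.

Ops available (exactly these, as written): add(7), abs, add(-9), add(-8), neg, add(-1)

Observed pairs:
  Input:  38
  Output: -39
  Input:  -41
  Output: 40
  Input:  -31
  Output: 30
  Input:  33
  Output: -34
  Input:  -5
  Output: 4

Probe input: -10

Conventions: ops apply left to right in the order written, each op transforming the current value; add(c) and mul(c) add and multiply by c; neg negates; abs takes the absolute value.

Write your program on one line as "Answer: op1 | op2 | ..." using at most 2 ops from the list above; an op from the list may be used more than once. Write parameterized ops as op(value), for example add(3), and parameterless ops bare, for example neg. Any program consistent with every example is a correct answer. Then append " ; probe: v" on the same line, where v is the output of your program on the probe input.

neg | add(-1) ; probe: 9

Check, running the answer program on each example:
  38 -> -38 -> -39
  -41 -> 41 -> 40
  -31 -> 31 -> 30
  33 -> -33 -> -34
  -5 -> 5 -> 4
  probe: -10 -> 10 -> 9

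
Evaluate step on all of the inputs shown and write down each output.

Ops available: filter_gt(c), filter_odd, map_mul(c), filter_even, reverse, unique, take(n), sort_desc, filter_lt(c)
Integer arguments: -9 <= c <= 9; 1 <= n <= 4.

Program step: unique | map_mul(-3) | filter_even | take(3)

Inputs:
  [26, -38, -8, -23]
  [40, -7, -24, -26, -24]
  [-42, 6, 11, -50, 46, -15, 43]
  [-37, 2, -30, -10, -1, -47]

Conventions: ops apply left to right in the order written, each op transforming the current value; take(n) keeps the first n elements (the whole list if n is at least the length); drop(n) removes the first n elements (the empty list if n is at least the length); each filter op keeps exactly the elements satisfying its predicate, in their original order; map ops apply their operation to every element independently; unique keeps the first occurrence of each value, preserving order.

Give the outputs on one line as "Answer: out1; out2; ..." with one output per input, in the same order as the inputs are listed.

[-78, 114, 24]; [-120, 72, 78]; [126, -18, 150]; [-6, 90, 30]

Execution, op by op:
  [26, -38, -8, -23] -> [26, -38, -8, -23] -> [-78, 114, 24, 69] -> [-78, 114, 24] -> [-78, 114, 24]
  [40, -7, -24, -26, -24] -> [40, -7, -24, -26] -> [-120, 21, 72, 78] -> [-120, 72, 78] -> [-120, 72, 78]
  [-42, 6, 11, -50, 46, -15, 43] -> [-42, 6, 11, -50, 46, -15, 43] -> [126, -18, -33, 150, -138, 45, -129] -> [126, -18, 150, -138] -> [126, -18, 150]
  [-37, 2, -30, -10, -1, -47] -> [-37, 2, -30, -10, -1, -47] -> [111, -6, 90, 30, 3, 141] -> [-6, 90, 30] -> [-6, 90, 30]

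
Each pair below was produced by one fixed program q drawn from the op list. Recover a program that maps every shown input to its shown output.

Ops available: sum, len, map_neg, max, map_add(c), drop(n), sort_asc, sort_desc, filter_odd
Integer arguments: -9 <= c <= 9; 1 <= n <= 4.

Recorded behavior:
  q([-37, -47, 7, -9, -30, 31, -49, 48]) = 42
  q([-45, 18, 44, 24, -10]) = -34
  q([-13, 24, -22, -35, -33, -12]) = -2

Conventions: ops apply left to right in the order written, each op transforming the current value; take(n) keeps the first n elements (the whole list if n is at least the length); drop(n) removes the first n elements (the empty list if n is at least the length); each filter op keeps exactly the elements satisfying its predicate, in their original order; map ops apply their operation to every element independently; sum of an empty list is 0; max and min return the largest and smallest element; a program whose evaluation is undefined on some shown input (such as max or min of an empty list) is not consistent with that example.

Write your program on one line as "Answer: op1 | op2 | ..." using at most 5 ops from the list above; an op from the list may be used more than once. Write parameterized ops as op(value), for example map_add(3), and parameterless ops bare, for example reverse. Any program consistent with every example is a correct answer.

filter_odd | sort_desc | map_add(4) | map_add(7) | max

Check, running the answer program on each example:
  [-37, -47, 7, -9, -30, 31, -49, 48] -> [-37, -47, 7, -9, 31, -49] -> [31, 7, -9, -37, -47, -49] -> [35, 11, -5, -33, -43, -45] -> [42, 18, 2, -26, -36, -38] -> 42
  [-45, 18, 44, 24, -10] -> [-45] -> [-45] -> [-41] -> [-34] -> -34
  [-13, 24, -22, -35, -33, -12] -> [-13, -35, -33] -> [-13, -33, -35] -> [-9, -29, -31] -> [-2, -22, -24] -> -2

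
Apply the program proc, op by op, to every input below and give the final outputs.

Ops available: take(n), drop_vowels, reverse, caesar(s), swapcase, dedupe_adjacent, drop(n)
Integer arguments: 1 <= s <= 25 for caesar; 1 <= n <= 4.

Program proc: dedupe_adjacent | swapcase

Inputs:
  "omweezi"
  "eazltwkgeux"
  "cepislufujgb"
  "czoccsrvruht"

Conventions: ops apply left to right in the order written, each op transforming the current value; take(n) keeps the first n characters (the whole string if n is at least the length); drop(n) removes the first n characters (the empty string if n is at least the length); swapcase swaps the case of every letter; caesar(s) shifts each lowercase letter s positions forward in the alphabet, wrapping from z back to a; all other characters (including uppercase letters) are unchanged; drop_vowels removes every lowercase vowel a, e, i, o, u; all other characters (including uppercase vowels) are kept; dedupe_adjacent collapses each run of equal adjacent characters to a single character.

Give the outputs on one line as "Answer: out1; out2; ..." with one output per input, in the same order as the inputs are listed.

"OMWEZI"; "EAZLTWKGEUX"; "CEPISLUFUJGB"; "CZOCSRVRUHT"

Execution, op by op:
  "omweezi" -> "omwezi" -> "OMWEZI"
  "eazltwkgeux" -> "eazltwkgeux" -> "EAZLTWKGEUX"
  "cepislufujgb" -> "cepislufujgb" -> "CEPISLUFUJGB"
  "czoccsrvruht" -> "czocsrvruht" -> "CZOCSRVRUHT"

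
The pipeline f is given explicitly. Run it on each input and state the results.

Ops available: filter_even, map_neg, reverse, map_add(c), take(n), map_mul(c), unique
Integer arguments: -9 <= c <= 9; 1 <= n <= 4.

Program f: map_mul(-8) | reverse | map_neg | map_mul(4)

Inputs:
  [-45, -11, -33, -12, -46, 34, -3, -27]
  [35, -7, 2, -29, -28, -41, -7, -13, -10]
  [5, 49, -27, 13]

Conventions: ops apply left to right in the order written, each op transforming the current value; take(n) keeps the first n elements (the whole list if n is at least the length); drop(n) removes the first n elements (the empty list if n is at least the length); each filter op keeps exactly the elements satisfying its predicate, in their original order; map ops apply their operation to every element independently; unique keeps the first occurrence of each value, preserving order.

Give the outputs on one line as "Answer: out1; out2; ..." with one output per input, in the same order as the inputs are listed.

Execution, op by op:
  [-45, -11, -33, -12, -46, 34, -3, -27] -> [360, 88, 264, 96, 368, -272, 24, 216] -> [216, 24, -272, 368, 96, 264, 88, 360] -> [-216, -24, 272, -368, -96, -264, -88, -360] -> [-864, -96, 1088, -1472, -384, -1056, -352, -1440]
  [35, -7, 2, -29, -28, -41, -7, -13, -10] -> [-280, 56, -16, 232, 224, 328, 56, 104, 80] -> [80, 104, 56, 328, 224, 232, -16, 56, -280] -> [-80, -104, -56, -328, -224, -232, 16, -56, 280] -> [-320, -416, -224, -1312, -896, -928, 64, -224, 1120]
  [5, 49, -27, 13] -> [-40, -392, 216, -104] -> [-104, 216, -392, -40] -> [104, -216, 392, 40] -> [416, -864, 1568, 160]

[-864, -96, 1088, -1472, -384, -1056, -352, -1440]; [-320, -416, -224, -1312, -896, -928, 64, -224, 1120]; [416, -864, 1568, 160]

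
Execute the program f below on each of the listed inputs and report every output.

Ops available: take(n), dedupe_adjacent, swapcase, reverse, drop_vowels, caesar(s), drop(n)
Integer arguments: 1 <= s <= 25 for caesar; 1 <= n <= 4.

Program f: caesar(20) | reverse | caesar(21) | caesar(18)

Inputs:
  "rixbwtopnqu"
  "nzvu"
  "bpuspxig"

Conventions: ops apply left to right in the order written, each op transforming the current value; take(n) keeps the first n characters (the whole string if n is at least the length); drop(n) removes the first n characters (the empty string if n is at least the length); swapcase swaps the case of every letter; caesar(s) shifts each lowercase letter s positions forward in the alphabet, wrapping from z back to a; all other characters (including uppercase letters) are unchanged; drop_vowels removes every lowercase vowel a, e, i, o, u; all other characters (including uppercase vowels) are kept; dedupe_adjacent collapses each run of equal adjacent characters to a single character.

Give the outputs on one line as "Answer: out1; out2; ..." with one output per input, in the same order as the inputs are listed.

"bxuwvadiepy"; "bcgu"; "npewzbwi"

Execution, op by op:
  "rixbwtopnqu" -> "lcrvqnijhko" -> "okhjinqvrcl" -> "jfcedilqmxg" -> "bxuwvadiepy"
  "nzvu" -> "htpo" -> "opth" -> "jkoc" -> "bcgu"
  "bpuspxig" -> "vjomjrca" -> "acrjmojv" -> "vxmehjeq" -> "npewzbwi"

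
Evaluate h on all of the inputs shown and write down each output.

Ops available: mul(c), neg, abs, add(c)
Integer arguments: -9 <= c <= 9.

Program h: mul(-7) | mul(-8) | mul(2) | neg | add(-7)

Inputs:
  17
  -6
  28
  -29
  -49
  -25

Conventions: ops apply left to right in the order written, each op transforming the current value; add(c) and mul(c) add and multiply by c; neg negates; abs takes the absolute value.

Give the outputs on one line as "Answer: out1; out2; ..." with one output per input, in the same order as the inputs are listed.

Execution, op by op:
  17 -> -119 -> 952 -> 1904 -> -1904 -> -1911
  -6 -> 42 -> -336 -> -672 -> 672 -> 665
  28 -> -196 -> 1568 -> 3136 -> -3136 -> -3143
  -29 -> 203 -> -1624 -> -3248 -> 3248 -> 3241
  -49 -> 343 -> -2744 -> -5488 -> 5488 -> 5481
  -25 -> 175 -> -1400 -> -2800 -> 2800 -> 2793

-1911; 665; -3143; 3241; 5481; 2793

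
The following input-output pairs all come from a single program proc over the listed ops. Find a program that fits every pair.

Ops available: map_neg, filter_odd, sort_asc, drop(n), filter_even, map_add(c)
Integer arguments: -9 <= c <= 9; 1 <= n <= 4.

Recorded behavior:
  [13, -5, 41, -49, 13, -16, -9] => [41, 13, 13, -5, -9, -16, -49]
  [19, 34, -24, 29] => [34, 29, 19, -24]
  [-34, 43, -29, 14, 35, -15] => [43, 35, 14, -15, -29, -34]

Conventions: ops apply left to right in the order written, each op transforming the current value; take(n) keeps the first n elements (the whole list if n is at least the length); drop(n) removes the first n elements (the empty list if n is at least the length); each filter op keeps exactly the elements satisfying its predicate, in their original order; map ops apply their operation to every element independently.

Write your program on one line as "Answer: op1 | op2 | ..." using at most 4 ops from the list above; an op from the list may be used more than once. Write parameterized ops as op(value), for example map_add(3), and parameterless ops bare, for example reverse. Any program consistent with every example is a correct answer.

map_neg | sort_asc | map_neg

Check, running the answer program on each example:
  [13, -5, 41, -49, 13, -16, -9] -> [-13, 5, -41, 49, -13, 16, 9] -> [-41, -13, -13, 5, 9, 16, 49] -> [41, 13, 13, -5, -9, -16, -49]
  [19, 34, -24, 29] -> [-19, -34, 24, -29] -> [-34, -29, -19, 24] -> [34, 29, 19, -24]
  [-34, 43, -29, 14, 35, -15] -> [34, -43, 29, -14, -35, 15] -> [-43, -35, -14, 15, 29, 34] -> [43, 35, 14, -15, -29, -34]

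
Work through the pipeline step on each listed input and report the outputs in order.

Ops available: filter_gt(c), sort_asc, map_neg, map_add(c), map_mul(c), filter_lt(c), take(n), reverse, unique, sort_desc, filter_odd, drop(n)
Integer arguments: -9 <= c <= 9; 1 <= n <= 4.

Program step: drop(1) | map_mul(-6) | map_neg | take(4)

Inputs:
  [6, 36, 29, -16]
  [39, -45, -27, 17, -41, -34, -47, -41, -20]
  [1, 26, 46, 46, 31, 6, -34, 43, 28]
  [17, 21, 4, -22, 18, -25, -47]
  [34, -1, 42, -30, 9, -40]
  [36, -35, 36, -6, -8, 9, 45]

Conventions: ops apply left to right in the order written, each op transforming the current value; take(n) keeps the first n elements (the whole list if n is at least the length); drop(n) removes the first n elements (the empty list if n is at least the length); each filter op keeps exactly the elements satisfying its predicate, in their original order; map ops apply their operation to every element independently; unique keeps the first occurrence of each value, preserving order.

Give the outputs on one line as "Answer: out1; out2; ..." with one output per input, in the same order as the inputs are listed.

Execution, op by op:
  [6, 36, 29, -16] -> [36, 29, -16] -> [-216, -174, 96] -> [216, 174, -96] -> [216, 174, -96]
  [39, -45, -27, 17, -41, -34, -47, -41, -20] -> [-45, -27, 17, -41, -34, -47, -41, -20] -> [270, 162, -102, 246, 204, 282, 246, 120] -> [-270, -162, 102, -246, -204, -282, -246, -120] -> [-270, -162, 102, -246]
  [1, 26, 46, 46, 31, 6, -34, 43, 28] -> [26, 46, 46, 31, 6, -34, 43, 28] -> [-156, -276, -276, -186, -36, 204, -258, -168] -> [156, 276, 276, 186, 36, -204, 258, 168] -> [156, 276, 276, 186]
  [17, 21, 4, -22, 18, -25, -47] -> [21, 4, -22, 18, -25, -47] -> [-126, -24, 132, -108, 150, 282] -> [126, 24, -132, 108, -150, -282] -> [126, 24, -132, 108]
  [34, -1, 42, -30, 9, -40] -> [-1, 42, -30, 9, -40] -> [6, -252, 180, -54, 240] -> [-6, 252, -180, 54, -240] -> [-6, 252, -180, 54]
  [36, -35, 36, -6, -8, 9, 45] -> [-35, 36, -6, -8, 9, 45] -> [210, -216, 36, 48, -54, -270] -> [-210, 216, -36, -48, 54, 270] -> [-210, 216, -36, -48]

[216, 174, -96]; [-270, -162, 102, -246]; [156, 276, 276, 186]; [126, 24, -132, 108]; [-6, 252, -180, 54]; [-210, 216, -36, -48]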